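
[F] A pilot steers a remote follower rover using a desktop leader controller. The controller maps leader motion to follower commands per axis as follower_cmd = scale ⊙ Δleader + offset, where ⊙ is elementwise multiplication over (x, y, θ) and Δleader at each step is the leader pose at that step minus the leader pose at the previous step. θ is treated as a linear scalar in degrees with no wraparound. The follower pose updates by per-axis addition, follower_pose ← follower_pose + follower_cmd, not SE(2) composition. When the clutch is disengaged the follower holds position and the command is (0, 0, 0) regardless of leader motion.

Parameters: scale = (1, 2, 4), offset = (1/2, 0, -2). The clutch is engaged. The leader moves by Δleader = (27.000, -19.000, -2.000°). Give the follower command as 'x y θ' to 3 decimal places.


27.500 -38.000 -10.000

axis x: 1·27.000 + 1/2 = 27.500
axis y: 2·-19.000 + 0 = -38.000
axis θ: 4·-2.000 + -2 = -10.000


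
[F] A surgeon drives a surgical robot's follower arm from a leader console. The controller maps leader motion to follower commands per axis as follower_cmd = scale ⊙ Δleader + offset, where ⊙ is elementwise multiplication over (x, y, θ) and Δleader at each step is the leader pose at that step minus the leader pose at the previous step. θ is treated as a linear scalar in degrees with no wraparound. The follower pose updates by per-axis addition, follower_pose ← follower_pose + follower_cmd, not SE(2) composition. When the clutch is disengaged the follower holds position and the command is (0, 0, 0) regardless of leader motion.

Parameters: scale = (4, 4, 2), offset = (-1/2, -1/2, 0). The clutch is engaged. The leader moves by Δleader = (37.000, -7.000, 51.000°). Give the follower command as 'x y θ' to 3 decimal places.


axis x: 4·37.000 + -1/2 = 147.500
axis y: 4·-7.000 + -1/2 = -28.500
axis θ: 2·51.000 + 0 = 102.000

147.500 -28.500 102.000


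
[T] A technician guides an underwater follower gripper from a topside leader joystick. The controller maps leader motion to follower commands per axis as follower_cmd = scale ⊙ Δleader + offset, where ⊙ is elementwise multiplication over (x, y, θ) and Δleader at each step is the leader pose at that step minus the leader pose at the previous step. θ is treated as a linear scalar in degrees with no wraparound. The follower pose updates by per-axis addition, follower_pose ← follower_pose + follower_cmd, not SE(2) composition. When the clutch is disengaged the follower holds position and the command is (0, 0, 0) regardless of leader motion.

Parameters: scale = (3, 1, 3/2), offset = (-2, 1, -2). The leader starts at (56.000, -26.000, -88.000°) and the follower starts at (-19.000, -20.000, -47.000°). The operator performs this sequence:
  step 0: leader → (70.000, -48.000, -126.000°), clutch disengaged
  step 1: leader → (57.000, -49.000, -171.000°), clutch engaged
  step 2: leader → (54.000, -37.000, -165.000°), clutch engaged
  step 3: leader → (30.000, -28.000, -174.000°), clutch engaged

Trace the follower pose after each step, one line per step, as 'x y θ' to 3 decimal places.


-19.000 -20.000 -47.000
-60.000 -20.000 -116.500
-71.000 -7.000 -109.500
-145.000 3.000 -125.000

step 0: Δleader=(14.000, -22.000, -38.000°), disengaged; cmd=(0,0,0) → follower holds at (-19.000, -20.000, -47.000°)
step 1: Δleader=(-13.000, -1.000, -45.000°), engaged; cmd=(-41.000, 0.000, -69.500°) → follower=(-60.000, -20.000, -116.500°)
step 2: Δleader=(-3.000, 12.000, 6.000°), engaged; cmd=(-11.000, 13.000, 7.000°) → follower=(-71.000, -7.000, -109.500°)
step 3: Δleader=(-24.000, 9.000, -9.000°), engaged; cmd=(-74.000, 10.000, -15.500°) → follower=(-145.000, 3.000, -125.000°)


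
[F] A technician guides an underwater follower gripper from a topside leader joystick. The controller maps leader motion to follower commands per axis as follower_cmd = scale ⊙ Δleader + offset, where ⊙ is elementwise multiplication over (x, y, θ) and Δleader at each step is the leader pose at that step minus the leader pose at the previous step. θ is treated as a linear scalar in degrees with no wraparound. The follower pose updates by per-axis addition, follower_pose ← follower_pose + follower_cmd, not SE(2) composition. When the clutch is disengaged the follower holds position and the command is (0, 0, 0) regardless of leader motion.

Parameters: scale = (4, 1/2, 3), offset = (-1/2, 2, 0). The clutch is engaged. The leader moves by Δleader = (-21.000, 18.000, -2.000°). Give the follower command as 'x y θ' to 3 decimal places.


axis x: 4·-21.000 + -1/2 = -84.500
axis y: 1/2·18.000 + 2 = 11.000
axis θ: 3·-2.000 + 0 = -6.000

-84.500 11.000 -6.000


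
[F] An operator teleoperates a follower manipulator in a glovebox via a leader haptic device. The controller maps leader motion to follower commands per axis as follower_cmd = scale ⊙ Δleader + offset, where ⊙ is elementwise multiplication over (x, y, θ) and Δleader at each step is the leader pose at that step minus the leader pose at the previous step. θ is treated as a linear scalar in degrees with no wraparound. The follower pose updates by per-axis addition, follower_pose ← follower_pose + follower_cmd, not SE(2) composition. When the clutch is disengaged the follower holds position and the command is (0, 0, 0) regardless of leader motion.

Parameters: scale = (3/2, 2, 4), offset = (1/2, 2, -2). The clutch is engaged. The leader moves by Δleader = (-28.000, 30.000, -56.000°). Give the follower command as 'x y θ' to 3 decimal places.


-41.500 62.000 -226.000

axis x: 3/2·-28.000 + 1/2 = -41.500
axis y: 2·30.000 + 2 = 62.000
axis θ: 4·-56.000 + -2 = -226.000


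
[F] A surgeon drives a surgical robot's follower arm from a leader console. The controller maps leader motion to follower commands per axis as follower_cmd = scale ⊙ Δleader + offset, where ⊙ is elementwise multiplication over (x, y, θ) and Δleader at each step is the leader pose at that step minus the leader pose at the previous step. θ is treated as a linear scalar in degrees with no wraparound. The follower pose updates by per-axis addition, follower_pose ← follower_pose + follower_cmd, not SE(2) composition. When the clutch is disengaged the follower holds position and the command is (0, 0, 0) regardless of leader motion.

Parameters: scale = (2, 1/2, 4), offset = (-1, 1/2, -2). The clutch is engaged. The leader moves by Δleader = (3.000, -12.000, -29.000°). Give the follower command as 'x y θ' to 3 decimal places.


5.000 -5.500 -118.000

axis x: 2·3.000 + -1 = 5.000
axis y: 1/2·-12.000 + 1/2 = -5.500
axis θ: 4·-29.000 + -2 = -118.000


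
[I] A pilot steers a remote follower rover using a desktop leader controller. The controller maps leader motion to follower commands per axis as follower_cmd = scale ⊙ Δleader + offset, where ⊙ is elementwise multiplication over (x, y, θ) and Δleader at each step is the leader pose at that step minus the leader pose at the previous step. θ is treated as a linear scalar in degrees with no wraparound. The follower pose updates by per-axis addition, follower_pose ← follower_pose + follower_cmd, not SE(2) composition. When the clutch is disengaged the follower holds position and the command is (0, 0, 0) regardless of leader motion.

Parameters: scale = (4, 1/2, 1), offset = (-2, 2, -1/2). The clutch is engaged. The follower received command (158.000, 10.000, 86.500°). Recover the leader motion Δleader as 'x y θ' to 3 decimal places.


axis x: (158.000 − -2) / (4) = 40.000
axis y: (10.000 − 2) / (1/2) = 16.000
axis θ: (86.500 − -1/2) / (1) = 87.000

40.000 16.000 87.000


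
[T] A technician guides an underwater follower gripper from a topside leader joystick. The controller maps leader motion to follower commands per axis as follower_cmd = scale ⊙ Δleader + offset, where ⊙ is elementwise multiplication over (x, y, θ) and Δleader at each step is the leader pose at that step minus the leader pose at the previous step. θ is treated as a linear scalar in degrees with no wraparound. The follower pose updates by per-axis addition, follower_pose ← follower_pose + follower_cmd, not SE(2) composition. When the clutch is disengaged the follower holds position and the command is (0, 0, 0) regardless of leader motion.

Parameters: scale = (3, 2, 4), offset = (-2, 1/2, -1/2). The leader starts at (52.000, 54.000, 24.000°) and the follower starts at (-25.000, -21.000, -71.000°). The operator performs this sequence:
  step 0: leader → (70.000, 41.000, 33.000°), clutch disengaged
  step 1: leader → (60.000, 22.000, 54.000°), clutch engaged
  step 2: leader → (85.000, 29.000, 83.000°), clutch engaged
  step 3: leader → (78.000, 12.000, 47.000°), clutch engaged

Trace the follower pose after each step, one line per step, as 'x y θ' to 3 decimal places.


step 0: Δleader=(18.000, -13.000, 9.000°), disengaged; cmd=(0,0,0) → follower holds at (-25.000, -21.000, -71.000°)
step 1: Δleader=(-10.000, -19.000, 21.000°), engaged; cmd=(-32.000, -37.500, 83.500°) → follower=(-57.000, -58.500, 12.500°)
step 2: Δleader=(25.000, 7.000, 29.000°), engaged; cmd=(73.000, 14.500, 115.500°) → follower=(16.000, -44.000, 128.000°)
step 3: Δleader=(-7.000, -17.000, -36.000°), engaged; cmd=(-23.000, -33.500, -144.500°) → follower=(-7.000, -77.500, -16.500°)

-25.000 -21.000 -71.000
-57.000 -58.500 12.500
16.000 -44.000 128.000
-7.000 -77.500 -16.500


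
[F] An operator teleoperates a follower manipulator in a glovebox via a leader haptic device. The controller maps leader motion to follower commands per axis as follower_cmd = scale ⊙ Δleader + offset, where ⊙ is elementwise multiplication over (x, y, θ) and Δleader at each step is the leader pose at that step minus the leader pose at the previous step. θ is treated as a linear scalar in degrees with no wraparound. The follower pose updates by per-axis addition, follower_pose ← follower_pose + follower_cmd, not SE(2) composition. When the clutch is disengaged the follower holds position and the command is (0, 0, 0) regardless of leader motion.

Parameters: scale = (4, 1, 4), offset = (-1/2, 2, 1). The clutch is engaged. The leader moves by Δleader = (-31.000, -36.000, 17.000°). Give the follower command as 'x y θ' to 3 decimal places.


-124.500 -34.000 69.000

axis x: 4·-31.000 + -1/2 = -124.500
axis y: 1·-36.000 + 2 = -34.000
axis θ: 4·17.000 + 1 = 69.000


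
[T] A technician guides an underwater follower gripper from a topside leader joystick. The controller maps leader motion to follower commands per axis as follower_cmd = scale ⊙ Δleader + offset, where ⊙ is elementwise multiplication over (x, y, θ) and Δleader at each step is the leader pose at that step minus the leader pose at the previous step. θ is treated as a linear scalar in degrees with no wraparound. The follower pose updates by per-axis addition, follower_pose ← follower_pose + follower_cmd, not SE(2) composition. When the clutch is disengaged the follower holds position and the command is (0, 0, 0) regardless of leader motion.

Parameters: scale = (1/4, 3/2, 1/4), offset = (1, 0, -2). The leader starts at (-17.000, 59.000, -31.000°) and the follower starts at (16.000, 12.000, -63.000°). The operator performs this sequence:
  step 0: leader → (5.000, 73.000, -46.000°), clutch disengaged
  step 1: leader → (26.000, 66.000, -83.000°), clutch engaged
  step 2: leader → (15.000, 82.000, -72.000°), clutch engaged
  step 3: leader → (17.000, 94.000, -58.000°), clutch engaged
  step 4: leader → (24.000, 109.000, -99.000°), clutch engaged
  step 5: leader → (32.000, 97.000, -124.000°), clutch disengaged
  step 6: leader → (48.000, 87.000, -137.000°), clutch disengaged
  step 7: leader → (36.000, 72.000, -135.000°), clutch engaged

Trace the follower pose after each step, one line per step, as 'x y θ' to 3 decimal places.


16.000 12.000 -63.000
22.250 1.500 -74.250
20.500 25.500 -73.500
22.000 43.500 -72.000
24.750 66.000 -84.250
24.750 66.000 -84.250
24.750 66.000 -84.250
22.750 43.500 -85.750

step 0: Δleader=(22.000, 14.000, -15.000°), disengaged; cmd=(0,0,0) → follower holds at (16.000, 12.000, -63.000°)
step 1: Δleader=(21.000, -7.000, -37.000°), engaged; cmd=(6.250, -10.500, -11.250°) → follower=(22.250, 1.500, -74.250°)
step 2: Δleader=(-11.000, 16.000, 11.000°), engaged; cmd=(-1.750, 24.000, 0.750°) → follower=(20.500, 25.500, -73.500°)
step 3: Δleader=(2.000, 12.000, 14.000°), engaged; cmd=(1.500, 18.000, 1.500°) → follower=(22.000, 43.500, -72.000°)
step 4: Δleader=(7.000, 15.000, -41.000°), engaged; cmd=(2.750, 22.500, -12.250°) → follower=(24.750, 66.000, -84.250°)
step 5: Δleader=(8.000, -12.000, -25.000°), disengaged; cmd=(0,0,0) → follower holds at (24.750, 66.000, -84.250°)
step 6: Δleader=(16.000, -10.000, -13.000°), disengaged; cmd=(0,0,0) → follower holds at (24.750, 66.000, -84.250°)
step 7: Δleader=(-12.000, -15.000, 2.000°), engaged; cmd=(-2.000, -22.500, -1.500°) → follower=(22.750, 43.500, -85.750°)


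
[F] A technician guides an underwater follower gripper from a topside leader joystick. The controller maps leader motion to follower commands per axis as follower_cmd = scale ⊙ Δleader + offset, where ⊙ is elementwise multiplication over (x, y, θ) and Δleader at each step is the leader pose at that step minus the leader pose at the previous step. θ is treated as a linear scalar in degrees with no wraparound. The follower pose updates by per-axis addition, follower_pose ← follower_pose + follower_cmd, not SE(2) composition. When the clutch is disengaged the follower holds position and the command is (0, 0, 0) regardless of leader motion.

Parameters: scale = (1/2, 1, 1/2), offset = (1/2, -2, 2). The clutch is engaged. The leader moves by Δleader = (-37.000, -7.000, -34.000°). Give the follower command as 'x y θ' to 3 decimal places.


-18.000 -9.000 -15.000

axis x: 1/2·-37.000 + 1/2 = -18.000
axis y: 1·-7.000 + -2 = -9.000
axis θ: 1/2·-34.000 + 2 = -15.000


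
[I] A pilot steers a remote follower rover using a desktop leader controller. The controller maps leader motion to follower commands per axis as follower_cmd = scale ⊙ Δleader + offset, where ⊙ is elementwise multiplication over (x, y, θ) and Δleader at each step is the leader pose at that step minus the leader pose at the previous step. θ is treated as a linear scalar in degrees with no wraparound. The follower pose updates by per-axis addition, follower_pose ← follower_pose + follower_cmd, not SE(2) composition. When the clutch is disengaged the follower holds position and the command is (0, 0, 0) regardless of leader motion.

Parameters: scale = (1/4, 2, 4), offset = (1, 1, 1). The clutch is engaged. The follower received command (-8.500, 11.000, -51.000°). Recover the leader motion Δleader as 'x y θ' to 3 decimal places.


-38.000 5.000 -13.000

axis x: (-8.500 − 1) / (1/4) = -38.000
axis y: (11.000 − 1) / (2) = 5.000
axis θ: (-51.000 − 1) / (4) = -13.000


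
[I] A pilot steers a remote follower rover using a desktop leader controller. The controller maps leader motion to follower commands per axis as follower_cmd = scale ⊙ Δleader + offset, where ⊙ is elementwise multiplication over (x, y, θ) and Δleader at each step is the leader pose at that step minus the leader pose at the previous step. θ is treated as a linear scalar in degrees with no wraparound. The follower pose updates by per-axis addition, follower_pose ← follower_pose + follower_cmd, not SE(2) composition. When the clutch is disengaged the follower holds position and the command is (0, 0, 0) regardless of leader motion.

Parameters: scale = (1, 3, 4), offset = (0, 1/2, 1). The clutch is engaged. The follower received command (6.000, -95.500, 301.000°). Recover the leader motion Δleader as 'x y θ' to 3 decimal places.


axis x: (6.000 − 0) / (1) = 6.000
axis y: (-95.500 − 1/2) / (3) = -32.000
axis θ: (301.000 − 1) / (4) = 75.000

6.000 -32.000 75.000


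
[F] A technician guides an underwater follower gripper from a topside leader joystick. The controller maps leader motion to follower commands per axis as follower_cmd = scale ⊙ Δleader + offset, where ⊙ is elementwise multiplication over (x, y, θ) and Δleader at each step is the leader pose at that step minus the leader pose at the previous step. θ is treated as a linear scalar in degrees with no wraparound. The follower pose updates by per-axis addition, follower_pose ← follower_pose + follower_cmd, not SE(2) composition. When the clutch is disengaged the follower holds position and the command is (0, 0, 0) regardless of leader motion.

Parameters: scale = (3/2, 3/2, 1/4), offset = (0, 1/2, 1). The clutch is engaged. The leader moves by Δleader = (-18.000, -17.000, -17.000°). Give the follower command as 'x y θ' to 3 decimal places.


axis x: 3/2·-18.000 + 0 = -27.000
axis y: 3/2·-17.000 + 1/2 = -25.000
axis θ: 1/4·-17.000 + 1 = -3.250

-27.000 -25.000 -3.250


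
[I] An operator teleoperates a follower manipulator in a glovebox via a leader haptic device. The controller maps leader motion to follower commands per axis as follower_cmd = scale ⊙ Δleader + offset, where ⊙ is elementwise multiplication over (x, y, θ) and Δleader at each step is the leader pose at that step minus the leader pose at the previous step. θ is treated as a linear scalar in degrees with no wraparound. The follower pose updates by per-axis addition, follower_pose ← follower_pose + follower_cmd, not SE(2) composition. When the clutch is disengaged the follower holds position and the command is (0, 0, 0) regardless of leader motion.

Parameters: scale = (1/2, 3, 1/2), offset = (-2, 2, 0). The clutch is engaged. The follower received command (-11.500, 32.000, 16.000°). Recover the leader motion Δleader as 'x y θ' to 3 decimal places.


axis x: (-11.500 − -2) / (1/2) = -19.000
axis y: (32.000 − 2) / (3) = 10.000
axis θ: (16.000 − 0) / (1/2) = 32.000

-19.000 10.000 32.000


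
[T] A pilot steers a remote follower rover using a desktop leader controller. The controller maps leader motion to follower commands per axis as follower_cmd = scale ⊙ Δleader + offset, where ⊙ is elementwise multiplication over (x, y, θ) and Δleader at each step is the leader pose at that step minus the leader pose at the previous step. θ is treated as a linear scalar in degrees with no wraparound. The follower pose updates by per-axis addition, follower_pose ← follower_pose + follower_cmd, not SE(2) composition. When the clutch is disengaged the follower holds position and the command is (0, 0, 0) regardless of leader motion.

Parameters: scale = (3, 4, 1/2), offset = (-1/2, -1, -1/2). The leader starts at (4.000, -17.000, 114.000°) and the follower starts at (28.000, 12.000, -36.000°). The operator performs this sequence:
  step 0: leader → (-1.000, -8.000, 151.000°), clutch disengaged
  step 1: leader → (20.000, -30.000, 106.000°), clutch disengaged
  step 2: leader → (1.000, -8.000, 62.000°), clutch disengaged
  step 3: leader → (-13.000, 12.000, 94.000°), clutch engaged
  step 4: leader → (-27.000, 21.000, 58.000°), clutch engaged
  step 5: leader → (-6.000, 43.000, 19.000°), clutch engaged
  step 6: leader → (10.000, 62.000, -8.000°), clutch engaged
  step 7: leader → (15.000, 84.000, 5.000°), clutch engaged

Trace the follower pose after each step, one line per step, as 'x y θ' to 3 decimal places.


28.000 12.000 -36.000
28.000 12.000 -36.000
28.000 12.000 -36.000
-14.500 91.000 -20.500
-57.000 126.000 -39.000
5.500 213.000 -59.000
53.000 288.000 -73.000
67.500 375.000 -67.000

step 0: Δleader=(-5.000, 9.000, 37.000°), disengaged; cmd=(0,0,0) → follower holds at (28.000, 12.000, -36.000°)
step 1: Δleader=(21.000, -22.000, -45.000°), disengaged; cmd=(0,0,0) → follower holds at (28.000, 12.000, -36.000°)
step 2: Δleader=(-19.000, 22.000, -44.000°), disengaged; cmd=(0,0,0) → follower holds at (28.000, 12.000, -36.000°)
step 3: Δleader=(-14.000, 20.000, 32.000°), engaged; cmd=(-42.500, 79.000, 15.500°) → follower=(-14.500, 91.000, -20.500°)
step 4: Δleader=(-14.000, 9.000, -36.000°), engaged; cmd=(-42.500, 35.000, -18.500°) → follower=(-57.000, 126.000, -39.000°)
step 5: Δleader=(21.000, 22.000, -39.000°), engaged; cmd=(62.500, 87.000, -20.000°) → follower=(5.500, 213.000, -59.000°)
step 6: Δleader=(16.000, 19.000, -27.000°), engaged; cmd=(47.500, 75.000, -14.000°) → follower=(53.000, 288.000, -73.000°)
step 7: Δleader=(5.000, 22.000, 13.000°), engaged; cmd=(14.500, 87.000, 6.000°) → follower=(67.500, 375.000, -67.000°)


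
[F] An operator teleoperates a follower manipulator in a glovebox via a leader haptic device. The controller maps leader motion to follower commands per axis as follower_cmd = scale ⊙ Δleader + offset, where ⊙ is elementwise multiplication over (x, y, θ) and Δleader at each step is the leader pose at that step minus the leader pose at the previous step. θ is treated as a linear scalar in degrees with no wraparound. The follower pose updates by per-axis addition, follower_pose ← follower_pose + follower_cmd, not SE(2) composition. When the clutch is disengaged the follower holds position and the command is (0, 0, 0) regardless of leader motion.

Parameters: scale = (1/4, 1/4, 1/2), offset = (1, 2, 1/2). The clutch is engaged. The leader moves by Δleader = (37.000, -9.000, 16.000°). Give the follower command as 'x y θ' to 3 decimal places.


axis x: 1/4·37.000 + 1 = 10.250
axis y: 1/4·-9.000 + 2 = -0.250
axis θ: 1/2·16.000 + 1/2 = 8.500

10.250 -0.250 8.500


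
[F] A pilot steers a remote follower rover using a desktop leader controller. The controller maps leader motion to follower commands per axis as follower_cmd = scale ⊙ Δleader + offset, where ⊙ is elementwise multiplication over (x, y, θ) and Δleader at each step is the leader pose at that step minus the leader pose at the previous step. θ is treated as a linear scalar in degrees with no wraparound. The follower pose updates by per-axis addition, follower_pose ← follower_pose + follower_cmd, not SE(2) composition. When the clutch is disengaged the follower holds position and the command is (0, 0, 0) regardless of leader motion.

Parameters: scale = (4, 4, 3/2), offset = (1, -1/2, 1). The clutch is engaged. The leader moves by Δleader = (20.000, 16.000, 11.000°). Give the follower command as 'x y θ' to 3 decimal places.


axis x: 4·20.000 + 1 = 81.000
axis y: 4·16.000 + -1/2 = 63.500
axis θ: 3/2·11.000 + 1 = 17.500

81.000 63.500 17.500


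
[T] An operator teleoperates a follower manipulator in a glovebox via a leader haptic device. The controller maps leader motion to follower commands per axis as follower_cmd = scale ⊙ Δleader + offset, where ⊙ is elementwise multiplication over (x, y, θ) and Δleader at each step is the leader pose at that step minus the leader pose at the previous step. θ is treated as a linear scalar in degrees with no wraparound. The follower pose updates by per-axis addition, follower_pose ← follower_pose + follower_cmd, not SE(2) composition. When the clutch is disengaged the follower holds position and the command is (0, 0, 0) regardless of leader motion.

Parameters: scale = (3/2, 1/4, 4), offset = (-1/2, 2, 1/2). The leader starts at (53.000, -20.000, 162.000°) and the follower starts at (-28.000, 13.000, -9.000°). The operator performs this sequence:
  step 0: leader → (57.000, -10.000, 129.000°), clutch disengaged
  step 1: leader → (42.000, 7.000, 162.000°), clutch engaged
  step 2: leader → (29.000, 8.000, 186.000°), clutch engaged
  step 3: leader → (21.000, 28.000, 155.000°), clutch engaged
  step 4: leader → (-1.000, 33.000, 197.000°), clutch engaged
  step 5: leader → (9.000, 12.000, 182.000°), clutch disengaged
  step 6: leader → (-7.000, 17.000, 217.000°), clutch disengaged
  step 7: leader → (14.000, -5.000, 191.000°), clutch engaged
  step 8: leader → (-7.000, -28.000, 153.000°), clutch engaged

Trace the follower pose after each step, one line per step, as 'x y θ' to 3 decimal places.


step 0: Δleader=(4.000, 10.000, -33.000°), disengaged; cmd=(0,0,0) → follower holds at (-28.000, 13.000, -9.000°)
step 1: Δleader=(-15.000, 17.000, 33.000°), engaged; cmd=(-23.000, 6.250, 132.500°) → follower=(-51.000, 19.250, 123.500°)
step 2: Δleader=(-13.000, 1.000, 24.000°), engaged; cmd=(-20.000, 2.250, 96.500°) → follower=(-71.000, 21.500, 220.000°)
step 3: Δleader=(-8.000, 20.000, -31.000°), engaged; cmd=(-12.500, 7.000, -123.500°) → follower=(-83.500, 28.500, 96.500°)
step 4: Δleader=(-22.000, 5.000, 42.000°), engaged; cmd=(-33.500, 3.250, 168.500°) → follower=(-117.000, 31.750, 265.000°)
step 5: Δleader=(10.000, -21.000, -15.000°), disengaged; cmd=(0,0,0) → follower holds at (-117.000, 31.750, 265.000°)
step 6: Δleader=(-16.000, 5.000, 35.000°), disengaged; cmd=(0,0,0) → follower holds at (-117.000, 31.750, 265.000°)
step 7: Δleader=(21.000, -22.000, -26.000°), engaged; cmd=(31.000, -3.500, -103.500°) → follower=(-86.000, 28.250, 161.500°)
step 8: Δleader=(-21.000, -23.000, -38.000°), engaged; cmd=(-32.000, -3.750, -151.500°) → follower=(-118.000, 24.500, 10.000°)

-28.000 13.000 -9.000
-51.000 19.250 123.500
-71.000 21.500 220.000
-83.500 28.500 96.500
-117.000 31.750 265.000
-117.000 31.750 265.000
-117.000 31.750 265.000
-86.000 28.250 161.500
-118.000 24.500 10.000


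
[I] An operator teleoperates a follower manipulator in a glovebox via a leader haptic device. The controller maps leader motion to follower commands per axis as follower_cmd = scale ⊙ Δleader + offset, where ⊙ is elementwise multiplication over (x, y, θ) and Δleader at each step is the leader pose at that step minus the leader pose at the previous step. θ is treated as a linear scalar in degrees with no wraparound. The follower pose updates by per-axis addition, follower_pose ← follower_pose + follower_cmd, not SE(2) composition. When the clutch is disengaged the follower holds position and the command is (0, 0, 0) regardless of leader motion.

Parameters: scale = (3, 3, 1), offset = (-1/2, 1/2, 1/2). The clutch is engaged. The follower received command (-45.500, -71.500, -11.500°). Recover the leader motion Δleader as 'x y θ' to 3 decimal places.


axis x: (-45.500 − -1/2) / (3) = -15.000
axis y: (-71.500 − 1/2) / (3) = -24.000
axis θ: (-11.500 − 1/2) / (1) = -12.000

-15.000 -24.000 -12.000


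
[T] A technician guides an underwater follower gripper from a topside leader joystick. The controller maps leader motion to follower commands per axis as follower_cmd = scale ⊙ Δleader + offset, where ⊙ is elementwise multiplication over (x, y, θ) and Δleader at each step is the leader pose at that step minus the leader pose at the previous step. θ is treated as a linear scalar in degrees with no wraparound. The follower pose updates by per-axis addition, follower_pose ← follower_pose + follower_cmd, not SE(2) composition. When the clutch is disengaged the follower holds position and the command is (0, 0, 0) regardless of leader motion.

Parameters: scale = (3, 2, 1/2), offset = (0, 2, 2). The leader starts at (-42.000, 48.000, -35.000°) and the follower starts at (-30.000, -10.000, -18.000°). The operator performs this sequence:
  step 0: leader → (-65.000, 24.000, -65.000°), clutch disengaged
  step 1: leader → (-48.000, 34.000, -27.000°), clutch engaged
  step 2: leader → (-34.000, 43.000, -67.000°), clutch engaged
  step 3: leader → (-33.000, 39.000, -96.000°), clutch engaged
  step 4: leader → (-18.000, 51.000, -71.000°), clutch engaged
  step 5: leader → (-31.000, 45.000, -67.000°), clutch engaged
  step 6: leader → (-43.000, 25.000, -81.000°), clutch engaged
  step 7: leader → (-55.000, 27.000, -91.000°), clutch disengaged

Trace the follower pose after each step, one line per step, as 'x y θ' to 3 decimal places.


step 0: Δleader=(-23.000, -24.000, -30.000°), disengaged; cmd=(0,0,0) → follower holds at (-30.000, -10.000, -18.000°)
step 1: Δleader=(17.000, 10.000, 38.000°), engaged; cmd=(51.000, 22.000, 21.000°) → follower=(21.000, 12.000, 3.000°)
step 2: Δleader=(14.000, 9.000, -40.000°), engaged; cmd=(42.000, 20.000, -18.000°) → follower=(63.000, 32.000, -15.000°)
step 3: Δleader=(1.000, -4.000, -29.000°), engaged; cmd=(3.000, -6.000, -12.500°) → follower=(66.000, 26.000, -27.500°)
step 4: Δleader=(15.000, 12.000, 25.000°), engaged; cmd=(45.000, 26.000, 14.500°) → follower=(111.000, 52.000, -13.000°)
step 5: Δleader=(-13.000, -6.000, 4.000°), engaged; cmd=(-39.000, -10.000, 4.000°) → follower=(72.000, 42.000, -9.000°)
step 6: Δleader=(-12.000, -20.000, -14.000°), engaged; cmd=(-36.000, -38.000, -5.000°) → follower=(36.000, 4.000, -14.000°)
step 7: Δleader=(-12.000, 2.000, -10.000°), disengaged; cmd=(0,0,0) → follower holds at (36.000, 4.000, -14.000°)

-30.000 -10.000 -18.000
21.000 12.000 3.000
63.000 32.000 -15.000
66.000 26.000 -27.500
111.000 52.000 -13.000
72.000 42.000 -9.000
36.000 4.000 -14.000
36.000 4.000 -14.000


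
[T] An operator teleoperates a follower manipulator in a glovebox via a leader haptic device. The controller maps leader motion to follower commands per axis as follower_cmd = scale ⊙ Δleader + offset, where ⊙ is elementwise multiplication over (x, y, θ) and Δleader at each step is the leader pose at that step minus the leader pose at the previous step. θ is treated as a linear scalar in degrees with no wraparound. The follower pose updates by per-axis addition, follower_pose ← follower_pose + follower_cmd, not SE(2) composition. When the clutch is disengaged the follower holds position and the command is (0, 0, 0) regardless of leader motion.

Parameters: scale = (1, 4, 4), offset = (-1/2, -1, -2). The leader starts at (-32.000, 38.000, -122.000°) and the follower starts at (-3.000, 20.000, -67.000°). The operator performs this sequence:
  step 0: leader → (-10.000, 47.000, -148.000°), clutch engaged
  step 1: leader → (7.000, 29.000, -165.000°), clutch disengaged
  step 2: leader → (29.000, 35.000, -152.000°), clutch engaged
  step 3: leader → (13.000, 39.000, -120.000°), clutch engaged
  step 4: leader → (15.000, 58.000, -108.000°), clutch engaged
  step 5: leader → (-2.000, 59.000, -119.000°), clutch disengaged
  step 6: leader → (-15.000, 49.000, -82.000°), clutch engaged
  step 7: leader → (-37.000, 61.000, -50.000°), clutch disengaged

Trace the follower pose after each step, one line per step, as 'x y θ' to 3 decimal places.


step 0: Δleader=(22.000, 9.000, -26.000°), engaged; cmd=(21.500, 35.000, -106.000°) → follower=(18.500, 55.000, -173.000°)
step 1: Δleader=(17.000, -18.000, -17.000°), disengaged; cmd=(0,0,0) → follower holds at (18.500, 55.000, -173.000°)
step 2: Δleader=(22.000, 6.000, 13.000°), engaged; cmd=(21.500, 23.000, 50.000°) → follower=(40.000, 78.000, -123.000°)
step 3: Δleader=(-16.000, 4.000, 32.000°), engaged; cmd=(-16.500, 15.000, 126.000°) → follower=(23.500, 93.000, 3.000°)
step 4: Δleader=(2.000, 19.000, 12.000°), engaged; cmd=(1.500, 75.000, 46.000°) → follower=(25.000, 168.000, 49.000°)
step 5: Δleader=(-17.000, 1.000, -11.000°), disengaged; cmd=(0,0,0) → follower holds at (25.000, 168.000, 49.000°)
step 6: Δleader=(-13.000, -10.000, 37.000°), engaged; cmd=(-13.500, -41.000, 146.000°) → follower=(11.500, 127.000, 195.000°)
step 7: Δleader=(-22.000, 12.000, 32.000°), disengaged; cmd=(0,0,0) → follower holds at (11.500, 127.000, 195.000°)

18.500 55.000 -173.000
18.500 55.000 -173.000
40.000 78.000 -123.000
23.500 93.000 3.000
25.000 168.000 49.000
25.000 168.000 49.000
11.500 127.000 195.000
11.500 127.000 195.000


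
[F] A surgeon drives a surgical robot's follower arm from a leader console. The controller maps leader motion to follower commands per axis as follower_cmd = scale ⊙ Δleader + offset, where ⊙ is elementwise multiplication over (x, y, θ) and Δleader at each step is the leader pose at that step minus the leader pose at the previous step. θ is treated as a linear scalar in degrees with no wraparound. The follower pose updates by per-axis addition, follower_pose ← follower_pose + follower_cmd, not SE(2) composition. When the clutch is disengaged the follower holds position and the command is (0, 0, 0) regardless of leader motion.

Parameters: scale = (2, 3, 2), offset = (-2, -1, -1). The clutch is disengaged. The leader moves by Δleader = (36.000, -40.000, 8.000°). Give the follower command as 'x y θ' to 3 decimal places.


0.000 0.000 0.000

clutch disengaged → follower holds; cmd = (0, 0, 0)


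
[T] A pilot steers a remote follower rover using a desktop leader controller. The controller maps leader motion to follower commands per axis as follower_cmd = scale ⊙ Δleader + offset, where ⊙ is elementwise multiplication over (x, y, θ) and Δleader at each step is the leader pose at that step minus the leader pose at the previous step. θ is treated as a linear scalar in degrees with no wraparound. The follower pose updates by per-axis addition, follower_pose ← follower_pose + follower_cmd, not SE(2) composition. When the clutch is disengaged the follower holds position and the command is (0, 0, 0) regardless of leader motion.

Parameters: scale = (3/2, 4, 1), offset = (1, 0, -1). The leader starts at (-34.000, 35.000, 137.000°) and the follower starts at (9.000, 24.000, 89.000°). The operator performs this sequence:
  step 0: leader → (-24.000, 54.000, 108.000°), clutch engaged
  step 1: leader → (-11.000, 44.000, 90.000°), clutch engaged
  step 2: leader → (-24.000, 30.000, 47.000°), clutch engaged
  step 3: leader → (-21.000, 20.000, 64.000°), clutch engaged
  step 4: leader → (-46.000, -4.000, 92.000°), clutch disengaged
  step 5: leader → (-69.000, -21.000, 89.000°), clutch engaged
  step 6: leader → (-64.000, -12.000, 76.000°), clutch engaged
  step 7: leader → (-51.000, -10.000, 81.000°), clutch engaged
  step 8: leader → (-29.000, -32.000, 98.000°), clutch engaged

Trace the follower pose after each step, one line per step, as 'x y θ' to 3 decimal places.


step 0: Δleader=(10.000, 19.000, -29.000°), engaged; cmd=(16.000, 76.000, -30.000°) → follower=(25.000, 100.000, 59.000°)
step 1: Δleader=(13.000, -10.000, -18.000°), engaged; cmd=(20.500, -40.000, -19.000°) → follower=(45.500, 60.000, 40.000°)
step 2: Δleader=(-13.000, -14.000, -43.000°), engaged; cmd=(-18.500, -56.000, -44.000°) → follower=(27.000, 4.000, -4.000°)
step 3: Δleader=(3.000, -10.000, 17.000°), engaged; cmd=(5.500, -40.000, 16.000°) → follower=(32.500, -36.000, 12.000°)
step 4: Δleader=(-25.000, -24.000, 28.000°), disengaged; cmd=(0,0,0) → follower holds at (32.500, -36.000, 12.000°)
step 5: Δleader=(-23.000, -17.000, -3.000°), engaged; cmd=(-33.500, -68.000, -4.000°) → follower=(-1.000, -104.000, 8.000°)
step 6: Δleader=(5.000, 9.000, -13.000°), engaged; cmd=(8.500, 36.000, -14.000°) → follower=(7.500, -68.000, -6.000°)
step 7: Δleader=(13.000, 2.000, 5.000°), engaged; cmd=(20.500, 8.000, 4.000°) → follower=(28.000, -60.000, -2.000°)
step 8: Δleader=(22.000, -22.000, 17.000°), engaged; cmd=(34.000, -88.000, 16.000°) → follower=(62.000, -148.000, 14.000°)

25.000 100.000 59.000
45.500 60.000 40.000
27.000 4.000 -4.000
32.500 -36.000 12.000
32.500 -36.000 12.000
-1.000 -104.000 8.000
7.500 -68.000 -6.000
28.000 -60.000 -2.000
62.000 -148.000 14.000


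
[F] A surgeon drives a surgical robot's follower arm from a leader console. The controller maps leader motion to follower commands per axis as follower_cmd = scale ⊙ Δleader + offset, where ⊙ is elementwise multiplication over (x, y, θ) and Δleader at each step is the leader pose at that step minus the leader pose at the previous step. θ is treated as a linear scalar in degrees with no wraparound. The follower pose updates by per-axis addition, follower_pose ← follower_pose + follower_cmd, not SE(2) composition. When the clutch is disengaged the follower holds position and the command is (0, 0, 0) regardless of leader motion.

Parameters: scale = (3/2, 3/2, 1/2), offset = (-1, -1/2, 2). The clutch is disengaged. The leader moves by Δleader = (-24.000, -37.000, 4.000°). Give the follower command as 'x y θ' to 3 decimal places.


0.000 0.000 0.000

clutch disengaged → follower holds; cmd = (0, 0, 0)


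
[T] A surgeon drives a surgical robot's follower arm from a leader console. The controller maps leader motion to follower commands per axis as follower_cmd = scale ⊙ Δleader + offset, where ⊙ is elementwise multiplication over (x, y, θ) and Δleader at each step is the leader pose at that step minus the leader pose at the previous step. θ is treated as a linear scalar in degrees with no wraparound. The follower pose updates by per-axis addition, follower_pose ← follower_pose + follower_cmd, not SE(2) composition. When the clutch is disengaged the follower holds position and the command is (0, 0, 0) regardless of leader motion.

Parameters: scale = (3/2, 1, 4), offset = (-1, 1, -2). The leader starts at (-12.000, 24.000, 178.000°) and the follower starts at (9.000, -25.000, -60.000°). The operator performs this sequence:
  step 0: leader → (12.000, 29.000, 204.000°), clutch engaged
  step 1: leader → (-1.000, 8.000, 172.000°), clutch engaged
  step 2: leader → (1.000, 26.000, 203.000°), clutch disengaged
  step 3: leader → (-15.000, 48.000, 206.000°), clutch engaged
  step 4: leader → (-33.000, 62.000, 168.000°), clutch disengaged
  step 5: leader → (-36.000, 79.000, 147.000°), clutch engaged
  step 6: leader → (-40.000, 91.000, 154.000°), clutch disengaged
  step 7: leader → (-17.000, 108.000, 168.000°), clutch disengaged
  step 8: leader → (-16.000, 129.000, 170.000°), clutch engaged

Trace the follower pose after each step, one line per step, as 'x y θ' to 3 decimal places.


44.000 -19.000 42.000
23.500 -39.000 -88.000
23.500 -39.000 -88.000
-1.500 -16.000 -78.000
-1.500 -16.000 -78.000
-7.000 2.000 -164.000
-7.000 2.000 -164.000
-7.000 2.000 -164.000
-6.500 24.000 -158.000

step 0: Δleader=(24.000, 5.000, 26.000°), engaged; cmd=(35.000, 6.000, 102.000°) → follower=(44.000, -19.000, 42.000°)
step 1: Δleader=(-13.000, -21.000, -32.000°), engaged; cmd=(-20.500, -20.000, -130.000°) → follower=(23.500, -39.000, -88.000°)
step 2: Δleader=(2.000, 18.000, 31.000°), disengaged; cmd=(0,0,0) → follower holds at (23.500, -39.000, -88.000°)
step 3: Δleader=(-16.000, 22.000, 3.000°), engaged; cmd=(-25.000, 23.000, 10.000°) → follower=(-1.500, -16.000, -78.000°)
step 4: Δleader=(-18.000, 14.000, -38.000°), disengaged; cmd=(0,0,0) → follower holds at (-1.500, -16.000, -78.000°)
step 5: Δleader=(-3.000, 17.000, -21.000°), engaged; cmd=(-5.500, 18.000, -86.000°) → follower=(-7.000, 2.000, -164.000°)
step 6: Δleader=(-4.000, 12.000, 7.000°), disengaged; cmd=(0,0,0) → follower holds at (-7.000, 2.000, -164.000°)
step 7: Δleader=(23.000, 17.000, 14.000°), disengaged; cmd=(0,0,0) → follower holds at (-7.000, 2.000, -164.000°)
step 8: Δleader=(1.000, 21.000, 2.000°), engaged; cmd=(0.500, 22.000, 6.000°) → follower=(-6.500, 24.000, -158.000°)


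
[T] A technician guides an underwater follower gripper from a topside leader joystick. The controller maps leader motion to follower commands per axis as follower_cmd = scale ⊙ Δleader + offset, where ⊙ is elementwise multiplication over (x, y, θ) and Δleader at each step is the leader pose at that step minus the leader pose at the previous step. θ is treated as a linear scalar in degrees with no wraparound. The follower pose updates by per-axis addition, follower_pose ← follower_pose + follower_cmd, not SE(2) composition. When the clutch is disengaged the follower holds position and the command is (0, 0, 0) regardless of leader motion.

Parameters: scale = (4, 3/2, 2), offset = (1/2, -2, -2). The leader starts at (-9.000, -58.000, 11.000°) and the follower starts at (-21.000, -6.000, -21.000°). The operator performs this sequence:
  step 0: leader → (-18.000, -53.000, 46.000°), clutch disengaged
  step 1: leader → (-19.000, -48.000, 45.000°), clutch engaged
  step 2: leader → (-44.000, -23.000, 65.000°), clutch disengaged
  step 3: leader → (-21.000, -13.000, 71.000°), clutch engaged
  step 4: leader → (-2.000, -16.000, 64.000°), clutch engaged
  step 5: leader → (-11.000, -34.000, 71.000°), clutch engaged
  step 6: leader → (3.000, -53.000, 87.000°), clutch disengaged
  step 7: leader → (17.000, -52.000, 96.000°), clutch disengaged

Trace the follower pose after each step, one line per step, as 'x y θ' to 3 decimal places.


-21.000 -6.000 -21.000
-24.500 -0.500 -25.000
-24.500 -0.500 -25.000
68.000 12.500 -15.000
144.500 6.000 -31.000
109.000 -23.000 -19.000
109.000 -23.000 -19.000
109.000 -23.000 -19.000

step 0: Δleader=(-9.000, 5.000, 35.000°), disengaged; cmd=(0,0,0) → follower holds at (-21.000, -6.000, -21.000°)
step 1: Δleader=(-1.000, 5.000, -1.000°), engaged; cmd=(-3.500, 5.500, -4.000°) → follower=(-24.500, -0.500, -25.000°)
step 2: Δleader=(-25.000, 25.000, 20.000°), disengaged; cmd=(0,0,0) → follower holds at (-24.500, -0.500, -25.000°)
step 3: Δleader=(23.000, 10.000, 6.000°), engaged; cmd=(92.500, 13.000, 10.000°) → follower=(68.000, 12.500, -15.000°)
step 4: Δleader=(19.000, -3.000, -7.000°), engaged; cmd=(76.500, -6.500, -16.000°) → follower=(144.500, 6.000, -31.000°)
step 5: Δleader=(-9.000, -18.000, 7.000°), engaged; cmd=(-35.500, -29.000, 12.000°) → follower=(109.000, -23.000, -19.000°)
step 6: Δleader=(14.000, -19.000, 16.000°), disengaged; cmd=(0,0,0) → follower holds at (109.000, -23.000, -19.000°)
step 7: Δleader=(14.000, 1.000, 9.000°), disengaged; cmd=(0,0,0) → follower holds at (109.000, -23.000, -19.000°)
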